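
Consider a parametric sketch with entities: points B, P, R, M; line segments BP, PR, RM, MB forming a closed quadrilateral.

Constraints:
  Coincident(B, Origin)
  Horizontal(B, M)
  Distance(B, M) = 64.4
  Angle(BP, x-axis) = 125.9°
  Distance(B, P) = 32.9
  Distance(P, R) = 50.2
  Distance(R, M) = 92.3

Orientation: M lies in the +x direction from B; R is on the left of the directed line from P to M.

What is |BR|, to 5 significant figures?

70.781

B is at the origin; B and M share the same y with |BM| = 64.4 and M in +x, so M = (64.4, 0). BP runs at 125.9° with |BP| = 32.9, so P = (-19.292, 26.650). R is determined by |PR| = 50.2 and |RM| = 92.3 together: it lies at the intersection of circle(P, 50.2) and circle(M, 92.3). With |PM| = 87.832, the foot of the radical line on PM is 9.7645 from P and the perpendicular offset is √(50.2² − 9.7645²) = 49.241. Taking the left-of-PM solution: R = (4.9534, 70.607).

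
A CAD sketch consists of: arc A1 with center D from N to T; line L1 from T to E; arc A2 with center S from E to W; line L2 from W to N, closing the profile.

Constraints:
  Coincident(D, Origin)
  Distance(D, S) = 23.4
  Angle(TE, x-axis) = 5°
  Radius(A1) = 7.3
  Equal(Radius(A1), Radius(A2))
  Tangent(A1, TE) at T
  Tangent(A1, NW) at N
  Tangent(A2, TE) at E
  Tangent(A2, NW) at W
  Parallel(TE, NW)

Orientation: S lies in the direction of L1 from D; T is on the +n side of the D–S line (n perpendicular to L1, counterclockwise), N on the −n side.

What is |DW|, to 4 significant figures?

24.51

Tangency of A1 to both parallel lines with radius 7.3 puts T and N at D ± 7.3·n: T = (-0.6362, 7.272), N = (0.6362, -7.272). Equal radii place E and W the same way about S: E = S + 7.3·n = (22.67, 9.312), W = S − 7.3·n = (23.95, -5.233). Then |DW| = |W − D| = 24.51.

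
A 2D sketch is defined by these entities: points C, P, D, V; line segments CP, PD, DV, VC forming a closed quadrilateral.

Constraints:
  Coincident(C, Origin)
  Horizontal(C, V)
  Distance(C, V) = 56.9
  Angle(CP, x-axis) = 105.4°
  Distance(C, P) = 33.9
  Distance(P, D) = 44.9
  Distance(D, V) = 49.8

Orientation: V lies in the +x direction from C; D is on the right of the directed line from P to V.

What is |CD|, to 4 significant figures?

11.91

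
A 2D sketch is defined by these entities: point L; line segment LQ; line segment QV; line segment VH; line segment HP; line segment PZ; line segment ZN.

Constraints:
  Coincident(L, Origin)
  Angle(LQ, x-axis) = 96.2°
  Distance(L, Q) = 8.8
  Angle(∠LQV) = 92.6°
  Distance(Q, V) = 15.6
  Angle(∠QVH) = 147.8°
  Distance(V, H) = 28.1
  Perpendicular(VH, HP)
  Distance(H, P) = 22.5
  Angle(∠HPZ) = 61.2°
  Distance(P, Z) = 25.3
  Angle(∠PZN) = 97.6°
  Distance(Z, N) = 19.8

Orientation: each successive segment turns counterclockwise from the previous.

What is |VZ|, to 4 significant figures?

11.89

VH ⟂ HP, so HP runs at -54.20°; with |HP| = 22.5, P = (-26.15, -26.92). ∠HPZ = 61.2° gives PZ at 64.60° from the x-axis; with |PZ| = 25.3, Z = (-15.30, -4.063). Then |VZ| = |Z − V| = 11.89.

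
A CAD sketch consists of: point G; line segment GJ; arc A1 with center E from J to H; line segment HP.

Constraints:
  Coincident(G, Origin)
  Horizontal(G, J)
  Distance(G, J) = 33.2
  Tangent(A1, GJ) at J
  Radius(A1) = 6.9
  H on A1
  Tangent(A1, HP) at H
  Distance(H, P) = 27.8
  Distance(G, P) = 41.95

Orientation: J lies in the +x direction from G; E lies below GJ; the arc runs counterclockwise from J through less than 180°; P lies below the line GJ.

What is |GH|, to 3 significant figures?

27.1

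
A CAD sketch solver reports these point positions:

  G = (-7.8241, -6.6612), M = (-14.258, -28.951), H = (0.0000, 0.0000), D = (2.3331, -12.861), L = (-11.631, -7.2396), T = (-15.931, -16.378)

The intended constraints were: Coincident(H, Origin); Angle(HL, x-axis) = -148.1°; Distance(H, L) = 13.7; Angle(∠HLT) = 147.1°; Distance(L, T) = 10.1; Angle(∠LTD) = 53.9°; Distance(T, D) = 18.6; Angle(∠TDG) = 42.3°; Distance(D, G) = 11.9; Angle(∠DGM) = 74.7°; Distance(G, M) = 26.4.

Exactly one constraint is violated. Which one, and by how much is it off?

Distance(G, M) = 26.4 — off by 3.20.

H = (0.00, 0.00) ✓; HL at -148.1° ✓; |HL| = 13.70 ✓; ∠HLT = 147.1° ✓; |LT| = 10.10 ✓; ∠LTD = 53.90° ✓; |TD| = 18.60 ✓; ∠TDG = 42.30° ✓; |DG| = 11.90 ✓; ∠DGM = 74.70° ✓; |GM| = 23.20 ✗.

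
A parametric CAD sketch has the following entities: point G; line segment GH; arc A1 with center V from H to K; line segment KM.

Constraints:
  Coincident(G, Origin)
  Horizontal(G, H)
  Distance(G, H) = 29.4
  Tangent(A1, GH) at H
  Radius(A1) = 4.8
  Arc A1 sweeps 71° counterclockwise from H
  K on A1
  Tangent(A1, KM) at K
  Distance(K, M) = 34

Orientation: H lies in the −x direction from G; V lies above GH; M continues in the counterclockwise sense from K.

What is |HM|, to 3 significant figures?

38.7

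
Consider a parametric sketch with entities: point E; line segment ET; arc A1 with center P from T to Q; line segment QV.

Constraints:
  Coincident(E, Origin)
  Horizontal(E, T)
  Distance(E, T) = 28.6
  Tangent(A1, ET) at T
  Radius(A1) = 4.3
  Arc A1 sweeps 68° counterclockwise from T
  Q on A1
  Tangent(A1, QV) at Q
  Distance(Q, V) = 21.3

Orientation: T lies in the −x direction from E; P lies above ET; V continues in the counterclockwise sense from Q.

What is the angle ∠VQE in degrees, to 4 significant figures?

74.24°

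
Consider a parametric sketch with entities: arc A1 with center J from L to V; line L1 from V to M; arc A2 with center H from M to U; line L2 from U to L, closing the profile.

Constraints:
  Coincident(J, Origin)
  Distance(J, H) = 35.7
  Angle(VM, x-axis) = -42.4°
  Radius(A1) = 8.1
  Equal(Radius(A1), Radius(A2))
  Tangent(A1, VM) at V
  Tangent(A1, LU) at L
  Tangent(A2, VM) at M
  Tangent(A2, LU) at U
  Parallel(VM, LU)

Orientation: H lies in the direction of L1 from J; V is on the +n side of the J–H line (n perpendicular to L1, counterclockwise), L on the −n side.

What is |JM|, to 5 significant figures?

36.607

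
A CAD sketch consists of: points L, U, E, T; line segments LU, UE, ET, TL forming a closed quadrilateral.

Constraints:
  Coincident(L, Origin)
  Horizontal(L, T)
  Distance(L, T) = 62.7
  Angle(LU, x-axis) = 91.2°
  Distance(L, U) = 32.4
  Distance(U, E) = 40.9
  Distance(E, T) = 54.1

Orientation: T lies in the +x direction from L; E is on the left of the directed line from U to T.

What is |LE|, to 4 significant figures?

60.54

L is at the origin; L and T share the same y with |LT| = 62.7 and T in +x, so T = (62.7, 0). LU runs at 91.2° with |LU| = 32.4, so U = (-0.6785, 32.39). E is determined by |UE| = 40.9 and |ET| = 54.1 together: it lies at the intersection of circle(U, 40.9) and circle(T, 54.1). With |UT| = 71.18, the foot of the radical line on UT is 26.78 from U and the perpendicular offset is √(40.9² − 26.78²) = 30.91. Taking the left-of-UT solution: E = (37.24, 47.73).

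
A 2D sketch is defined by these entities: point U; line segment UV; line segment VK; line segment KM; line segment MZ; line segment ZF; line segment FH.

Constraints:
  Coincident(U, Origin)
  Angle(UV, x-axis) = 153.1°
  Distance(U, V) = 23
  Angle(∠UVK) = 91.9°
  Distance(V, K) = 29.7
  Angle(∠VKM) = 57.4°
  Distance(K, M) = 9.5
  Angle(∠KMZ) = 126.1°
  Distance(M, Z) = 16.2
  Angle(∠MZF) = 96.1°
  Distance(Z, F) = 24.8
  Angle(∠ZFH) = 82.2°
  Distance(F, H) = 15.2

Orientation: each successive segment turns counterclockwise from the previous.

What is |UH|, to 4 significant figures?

43.87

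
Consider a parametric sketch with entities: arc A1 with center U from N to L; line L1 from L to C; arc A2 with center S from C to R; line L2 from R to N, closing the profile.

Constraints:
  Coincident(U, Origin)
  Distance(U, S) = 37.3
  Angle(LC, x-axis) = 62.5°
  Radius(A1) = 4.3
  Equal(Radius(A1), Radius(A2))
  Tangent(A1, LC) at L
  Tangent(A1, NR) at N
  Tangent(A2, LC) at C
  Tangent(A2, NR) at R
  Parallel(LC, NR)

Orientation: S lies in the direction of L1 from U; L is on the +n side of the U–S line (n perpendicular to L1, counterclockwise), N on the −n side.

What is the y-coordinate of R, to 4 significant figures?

31.10

Tangency of A1 to both parallel lines with radius 4.3 puts L and N at U ± 4.3·n: L = (-3.814, 1.986), N = (3.814, -1.986). Equal radii place C and R the same way about S: C = S + 4.3·n = (13.41, 35.07), R = S − 4.3·n = (21.04, 31.10). So R.y = 31.10.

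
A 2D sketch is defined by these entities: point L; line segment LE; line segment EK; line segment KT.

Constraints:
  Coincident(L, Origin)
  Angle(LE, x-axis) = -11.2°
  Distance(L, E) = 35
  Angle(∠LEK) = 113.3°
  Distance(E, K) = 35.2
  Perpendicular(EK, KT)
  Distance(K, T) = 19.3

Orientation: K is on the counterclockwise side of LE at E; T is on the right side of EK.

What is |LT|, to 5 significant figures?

71.077

L is at the origin; LE runs at -11.2° with length 35.0, so E = 35.0·(cos -11.2°, sin -11.2°) = (34.333, -6.7982). ∠LEK = 113.3°, so EK runs at -11.2° + (180° − 113.3°) = 55.500° from the x-axis; with |EK| = 35.2, K = E + 35.2·(cos 55.500°, sin 55.500°) = (54.271, 22.211). The perpendicularity gives KT at right angles to EK; with |KT| = 19.3 on the right of EK, T = K + 19.3·(0.82413, -0.56641) = (70.177, 11.279). Then |LT| = |T − L| = 71.077.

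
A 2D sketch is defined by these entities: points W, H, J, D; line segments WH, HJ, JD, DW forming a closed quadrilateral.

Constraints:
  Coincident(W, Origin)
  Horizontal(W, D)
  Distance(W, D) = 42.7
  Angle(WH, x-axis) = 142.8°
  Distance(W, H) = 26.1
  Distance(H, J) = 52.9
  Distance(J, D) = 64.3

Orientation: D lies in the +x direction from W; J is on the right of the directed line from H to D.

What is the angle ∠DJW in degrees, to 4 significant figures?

39.62°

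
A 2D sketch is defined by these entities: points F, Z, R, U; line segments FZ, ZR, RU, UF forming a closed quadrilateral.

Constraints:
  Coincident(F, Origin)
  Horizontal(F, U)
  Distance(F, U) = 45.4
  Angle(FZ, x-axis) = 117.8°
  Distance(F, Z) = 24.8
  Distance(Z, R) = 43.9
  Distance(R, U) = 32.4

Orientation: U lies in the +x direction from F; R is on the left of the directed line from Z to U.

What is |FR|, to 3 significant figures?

43.2

F is at the origin; F and U share the same y with |FU| = 45.4 and U in +x, so U = (45.4, 0). FZ runs at 117.8° with |FZ| = 24.8, so Z = (-11.6, 21.9). R is determined by |ZR| = 43.9 and |RU| = 32.4 together: it lies at the intersection of circle(Z, 43.9) and circle(U, 32.4). With |ZU| = 61.0, the foot of the radical line on ZU is 37.7 from Z and the perpendicular offset is √(43.9² − 37.7²) = 22.5. Taking the left-of-ZU solution: R = (31.7, 29.4).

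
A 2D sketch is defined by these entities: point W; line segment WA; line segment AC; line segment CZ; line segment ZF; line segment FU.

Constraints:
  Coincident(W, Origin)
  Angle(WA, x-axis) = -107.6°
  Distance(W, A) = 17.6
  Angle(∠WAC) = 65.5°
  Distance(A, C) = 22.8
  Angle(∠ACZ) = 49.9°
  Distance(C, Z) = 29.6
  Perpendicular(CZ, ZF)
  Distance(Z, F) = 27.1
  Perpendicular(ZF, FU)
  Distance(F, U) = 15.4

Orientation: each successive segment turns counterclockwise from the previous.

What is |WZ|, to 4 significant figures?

7.524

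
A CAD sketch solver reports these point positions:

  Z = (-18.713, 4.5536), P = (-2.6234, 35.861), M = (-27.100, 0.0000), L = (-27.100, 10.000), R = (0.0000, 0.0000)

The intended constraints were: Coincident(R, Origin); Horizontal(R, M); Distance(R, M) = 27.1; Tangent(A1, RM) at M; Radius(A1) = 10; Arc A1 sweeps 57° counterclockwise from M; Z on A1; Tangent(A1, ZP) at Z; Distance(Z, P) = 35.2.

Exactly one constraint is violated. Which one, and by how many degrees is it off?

Tangent(A1, ZP) at Z — off by 5.80°.

R = (0.00, 0.00) ✓; R.y = 0.00, M.y = 0.00 ✓; |RM| = 27.10 ✓; ∠(LM, MR) = 90.00° ✓; |LM| = 10.00 ✓; bearing(L→Z) − bearing(L→M) = 57.00° ✓; |LZ| = 10.00 ✓; ∠(LZ, ZP) = 84.20° ✗; |ZP| = 35.20 ✓.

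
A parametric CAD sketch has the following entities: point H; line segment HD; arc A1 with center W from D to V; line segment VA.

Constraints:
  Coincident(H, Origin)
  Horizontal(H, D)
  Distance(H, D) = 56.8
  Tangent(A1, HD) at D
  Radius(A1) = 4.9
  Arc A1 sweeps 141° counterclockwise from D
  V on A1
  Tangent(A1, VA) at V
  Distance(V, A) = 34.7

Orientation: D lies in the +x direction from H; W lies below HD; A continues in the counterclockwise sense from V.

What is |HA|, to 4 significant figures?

86.27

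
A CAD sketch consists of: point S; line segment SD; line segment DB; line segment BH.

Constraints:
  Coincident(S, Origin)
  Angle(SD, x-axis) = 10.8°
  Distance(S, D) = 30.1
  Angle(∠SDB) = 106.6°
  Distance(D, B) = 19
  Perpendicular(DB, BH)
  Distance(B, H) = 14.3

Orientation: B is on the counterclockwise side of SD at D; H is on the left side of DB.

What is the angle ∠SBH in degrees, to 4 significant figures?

43.74°

S is at the origin; SD runs at 10.8° with length 30.1, so D = 30.1·(cos 10.8°, sin 10.8°) = (29.57, 5.640). ∠SDB = 106.6°, so DB runs at 10.8° + (180° − 106.6°) = 84.20° from the x-axis; with |DB| = 19.0, B = D + 19.0·(cos 84.20°, sin 84.20°) = (31.49, 24.54). The perpendicularity gives BH at right angles to DB; with |BH| = 14.3 on the left of DB, H = B + 14.3·(-0.9949, 0.1011) = (17.26, 25.99). Then cos ∠SBH = BS·BH / (|BS||BH|), giving 43.74°.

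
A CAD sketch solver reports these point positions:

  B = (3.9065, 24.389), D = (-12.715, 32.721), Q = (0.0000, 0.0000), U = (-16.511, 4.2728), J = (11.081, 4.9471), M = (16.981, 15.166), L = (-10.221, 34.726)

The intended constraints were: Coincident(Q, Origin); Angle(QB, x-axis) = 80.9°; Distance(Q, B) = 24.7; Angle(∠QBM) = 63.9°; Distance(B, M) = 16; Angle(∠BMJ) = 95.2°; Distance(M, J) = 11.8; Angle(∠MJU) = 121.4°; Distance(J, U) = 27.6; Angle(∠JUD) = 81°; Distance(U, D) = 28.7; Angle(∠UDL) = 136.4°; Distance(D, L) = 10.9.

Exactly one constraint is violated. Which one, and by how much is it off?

Distance(D, L) = 10.9 — off by 7.70.

Q = (0.00, 0.00) ✓; QB at 80.90° ✓; |QB| = 24.70 ✓; ∠QBM = 63.90° ✓; |BM| = 16.00 ✓; ∠BMJ = 95.20° ✓; |MJ| = 11.80 ✓; ∠MJU = 121.4° ✓; |JU| = 27.60 ✓; ∠JUD = 81.00° ✓; |UD| = 28.70 ✓; ∠UDL = 136.4° ✓; |DL| = 3.200 ✗.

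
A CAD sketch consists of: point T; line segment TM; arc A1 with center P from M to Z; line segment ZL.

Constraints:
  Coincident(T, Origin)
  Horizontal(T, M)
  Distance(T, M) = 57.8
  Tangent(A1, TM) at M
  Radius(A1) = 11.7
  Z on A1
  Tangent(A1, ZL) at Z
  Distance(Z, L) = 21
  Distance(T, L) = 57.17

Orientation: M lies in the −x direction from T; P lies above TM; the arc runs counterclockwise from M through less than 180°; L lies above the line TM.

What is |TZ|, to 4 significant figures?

47.65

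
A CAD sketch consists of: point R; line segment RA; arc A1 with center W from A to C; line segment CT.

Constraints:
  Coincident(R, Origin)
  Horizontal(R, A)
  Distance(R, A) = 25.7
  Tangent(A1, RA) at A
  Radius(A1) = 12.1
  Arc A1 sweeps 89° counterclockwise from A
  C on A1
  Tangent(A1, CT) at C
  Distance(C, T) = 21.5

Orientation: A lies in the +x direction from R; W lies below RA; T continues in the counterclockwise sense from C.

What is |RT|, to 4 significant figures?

35.91

On A1, A sits at bearing 90° from W; an 89° counterclockwise sweep puts C at bearing 179°, so C = W + 12.1·(cos 179°, sin 179°) = (13.60, -11.89). Since A1 is tangent to CT there, WC ⟂ CT, so CT runs along (−sin 179°, cos 179°); with |CT| = 21.5, T = (13.23, -33.39). Then |RT| = |T − R| = 35.91.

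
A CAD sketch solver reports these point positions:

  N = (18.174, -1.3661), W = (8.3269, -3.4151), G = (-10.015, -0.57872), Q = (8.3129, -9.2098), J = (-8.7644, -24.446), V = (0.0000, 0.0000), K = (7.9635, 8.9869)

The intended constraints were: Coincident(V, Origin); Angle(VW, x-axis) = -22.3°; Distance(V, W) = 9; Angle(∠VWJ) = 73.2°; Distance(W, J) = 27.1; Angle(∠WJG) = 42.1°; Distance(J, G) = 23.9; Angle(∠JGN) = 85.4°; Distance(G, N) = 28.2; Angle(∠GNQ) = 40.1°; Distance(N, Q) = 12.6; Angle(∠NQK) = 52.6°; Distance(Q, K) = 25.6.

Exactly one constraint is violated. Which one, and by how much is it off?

Distance(Q, K) = 25.6 — off by 7.40.

V = (0.00, 0.00) ✓; VW at -22.30° ✓; |VW| = 9.000 ✓; ∠VWJ = 73.20° ✓; |WJ| = 27.10 ✓; ∠WJG = 42.10° ✓; |JG| = 23.90 ✓; ∠JGN = 85.40° ✓; |GN| = 28.20 ✓; ∠GNQ = 40.10° ✓; |NQ| = 12.60 ✓; ∠NQK = 52.60° ✓; |QK| = 18.20 ✗.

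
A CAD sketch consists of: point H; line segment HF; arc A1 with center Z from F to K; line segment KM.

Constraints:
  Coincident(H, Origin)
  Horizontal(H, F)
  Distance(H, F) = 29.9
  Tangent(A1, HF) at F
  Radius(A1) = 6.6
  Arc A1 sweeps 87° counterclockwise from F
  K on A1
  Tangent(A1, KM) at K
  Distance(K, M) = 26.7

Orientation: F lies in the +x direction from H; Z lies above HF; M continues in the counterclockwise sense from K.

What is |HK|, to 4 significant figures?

37.02

The tangent condition forces ZF to be normal to HF, so Z = F + (0, 6.6) = (29.90, 6.600). On A1, F sits at bearing -90° from Z; an 87° counterclockwise sweep puts K at bearing -3°, so K = Z + 6.6·(cos -3°, sin -3°) = (36.49, 6.255). Then |HK| = |K − H| = 37.02.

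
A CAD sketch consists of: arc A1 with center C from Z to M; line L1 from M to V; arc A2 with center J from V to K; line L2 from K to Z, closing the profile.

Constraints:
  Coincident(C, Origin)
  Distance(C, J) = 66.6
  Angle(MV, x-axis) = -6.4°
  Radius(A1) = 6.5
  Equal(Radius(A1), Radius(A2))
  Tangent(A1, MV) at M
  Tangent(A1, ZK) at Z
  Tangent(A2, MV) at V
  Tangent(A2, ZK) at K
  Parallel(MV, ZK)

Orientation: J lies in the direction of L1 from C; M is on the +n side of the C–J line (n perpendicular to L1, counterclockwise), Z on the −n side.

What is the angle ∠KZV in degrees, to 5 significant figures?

11.045°

The slot axis is L1's direction at -6.4°, so u = (cos -6.4°, sin -6.4°) = (0.99377, -0.11147) and n = (−sin -6.4°, cos -6.4°) = (0.11147, 0.99377). C is at the origin and J lies 66.6 along u from C, so J = 66.6·u = (66.185, -7.4238). Tangency of A1 to both parallel lines with radius 6.5 puts M and Z at C ± 6.5·n: M = (0.72455, 6.4595), Z = (-0.72455, -6.4595). Equal radii place V and K the same way about J: V = J + 6.5·n = (66.909, -0.96434), K = J − 6.5·n = (65.460, -13.883). Then cos ∠KZV = ZK·ZV / (|ZK||ZV|), giving 11.045°.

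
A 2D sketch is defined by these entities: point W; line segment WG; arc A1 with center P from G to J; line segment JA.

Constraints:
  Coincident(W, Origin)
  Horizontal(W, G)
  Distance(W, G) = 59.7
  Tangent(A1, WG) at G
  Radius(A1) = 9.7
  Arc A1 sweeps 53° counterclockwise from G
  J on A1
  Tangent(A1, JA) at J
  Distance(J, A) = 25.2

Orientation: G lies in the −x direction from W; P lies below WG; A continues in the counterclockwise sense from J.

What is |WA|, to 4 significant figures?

86.02

W is at the origin; WG is horizontal with |WG| = 59.7 and G on the −x side, so G = (-59.70, 0.000). Tangency of A1 to WG means the radius PG is perpendicular to WG, so P = G + (0, -9.7) = (-59.70, -9.700). On A1, G sits at bearing 90° from P; a 53° counterclockwise sweep puts J at bearing 143°, so J = P + 9.7·(cos 143°, sin 143°) = (-67.45, -3.862). Tangency of A1 to JA means the radius PJ is perpendicular to JA, so JA runs along (−sin 143°, cos 143°); with |JA| = 25.2, A = (-82.61, -23.99). Then |WA| = |A − W| = 86.02.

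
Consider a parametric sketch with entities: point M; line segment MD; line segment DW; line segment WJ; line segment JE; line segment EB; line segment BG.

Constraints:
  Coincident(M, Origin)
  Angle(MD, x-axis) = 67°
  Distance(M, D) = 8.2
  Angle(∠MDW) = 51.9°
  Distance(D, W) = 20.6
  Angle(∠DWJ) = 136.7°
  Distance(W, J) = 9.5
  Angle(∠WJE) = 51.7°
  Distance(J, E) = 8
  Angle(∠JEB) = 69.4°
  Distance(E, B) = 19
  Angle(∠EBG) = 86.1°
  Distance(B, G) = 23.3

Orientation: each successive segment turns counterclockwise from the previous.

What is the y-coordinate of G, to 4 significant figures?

-0.1626

∠JEB = 69.4° gives EB at 117.3° from the x-axis; with |EB| = 19.0, B = (-22.43, 11.91). ∠EBG = 86.1° gives BG at -148.8° from the x-axis; with |BG| = 23.3, G = (-42.36, -0.1626). So G.y = -0.1626.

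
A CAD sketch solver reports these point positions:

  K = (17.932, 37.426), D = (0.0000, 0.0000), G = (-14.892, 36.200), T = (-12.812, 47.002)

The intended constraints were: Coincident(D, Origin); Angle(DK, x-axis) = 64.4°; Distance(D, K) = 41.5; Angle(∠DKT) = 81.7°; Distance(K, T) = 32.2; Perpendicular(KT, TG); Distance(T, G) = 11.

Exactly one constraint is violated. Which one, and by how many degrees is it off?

Perpendicular(KT, TG) — off by 6.40°.

D = (0.00, 0.00) ✓; DK at 64.40° ✓; |DK| = 41.50 ✓; ∠DKT = 81.70° ✓; |KT| = 32.20 ✓; ∠(KT, TG) = 96.40° ✗; |TG| = 11.00 ✓.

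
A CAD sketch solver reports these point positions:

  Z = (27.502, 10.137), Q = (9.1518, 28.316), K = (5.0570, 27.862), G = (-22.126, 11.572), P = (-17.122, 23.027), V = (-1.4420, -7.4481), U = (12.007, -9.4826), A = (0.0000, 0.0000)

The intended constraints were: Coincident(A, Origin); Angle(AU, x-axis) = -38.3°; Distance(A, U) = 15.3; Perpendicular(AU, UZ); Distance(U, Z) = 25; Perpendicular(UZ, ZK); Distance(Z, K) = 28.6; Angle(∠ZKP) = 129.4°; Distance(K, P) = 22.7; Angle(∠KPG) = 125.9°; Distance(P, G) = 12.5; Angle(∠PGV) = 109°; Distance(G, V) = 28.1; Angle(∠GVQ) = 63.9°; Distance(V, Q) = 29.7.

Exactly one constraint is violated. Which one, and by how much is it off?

Distance(V, Q) = 29.7 — off by 7.60.

A = (0.00, 0.00) ✓; AU at -38.30° ✓; |AU| = 15.30 ✓; ∠(AU, UZ) = 90.00° ✓; |UZ| = 25.00 ✓; ∠(UZ, ZK) = 90.00° ✓; |ZK| = 28.60 ✓; ∠ZKP = 129.4° ✓; |KP| = 22.70 ✓; ∠KPG = 125.9° ✓; |PG| = 12.50 ✓; ∠PGV = 109.0° ✓; |GV| = 28.10 ✓; ∠GVQ = 63.90° ✓; |VQ| = 37.30 ✗.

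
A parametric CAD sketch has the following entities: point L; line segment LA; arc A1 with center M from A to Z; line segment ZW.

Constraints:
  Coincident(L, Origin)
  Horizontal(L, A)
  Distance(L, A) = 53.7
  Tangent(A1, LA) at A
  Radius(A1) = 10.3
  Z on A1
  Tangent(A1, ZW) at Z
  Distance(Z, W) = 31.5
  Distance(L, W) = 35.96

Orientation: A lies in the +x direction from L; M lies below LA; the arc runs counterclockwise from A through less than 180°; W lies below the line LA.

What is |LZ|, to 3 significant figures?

46.3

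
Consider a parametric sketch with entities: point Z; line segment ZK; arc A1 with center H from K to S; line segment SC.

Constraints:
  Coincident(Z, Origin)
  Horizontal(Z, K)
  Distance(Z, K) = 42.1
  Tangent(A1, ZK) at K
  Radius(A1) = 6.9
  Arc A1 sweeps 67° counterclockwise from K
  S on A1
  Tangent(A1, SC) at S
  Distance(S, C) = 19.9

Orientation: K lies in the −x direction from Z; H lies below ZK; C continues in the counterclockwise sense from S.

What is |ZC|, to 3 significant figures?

60.6

Z is at the origin; ZK is horizontal with |ZK| = 42.1 and K on the −x side, so K = (-42.1, 0.00). Tangency of A1 to ZK means the radius HK is perpendicular to ZK, so H = K + (0, -6.9) = (-42.1, -6.90). On A1, K sits at bearing 90° from H; a 67° counterclockwise sweep puts S at bearing 157°, so S = H + 6.9·(cos 157°, sin 157°) = (-48.5, -4.20). Tangency of A1 to SC means the radius HS is perpendicular to SC, so SC runs along (−sin 157°, cos 157°); with |SC| = 19.9, C = (-56.2, -22.5). Then |ZC| = |C − Z| = 60.6.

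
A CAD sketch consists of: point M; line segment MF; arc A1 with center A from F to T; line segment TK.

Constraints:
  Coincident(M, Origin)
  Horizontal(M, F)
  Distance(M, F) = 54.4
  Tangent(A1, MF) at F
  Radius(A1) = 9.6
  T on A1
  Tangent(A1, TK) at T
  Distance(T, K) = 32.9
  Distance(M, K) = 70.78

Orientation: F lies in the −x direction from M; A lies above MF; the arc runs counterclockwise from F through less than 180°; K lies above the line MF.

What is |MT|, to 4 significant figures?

47.00

Checks: ∠(AF, FM) = 90.00° ✓; |AT| = 9.600 ✓; ∠(AT, TK) = 90.00° ✓; |TK| = 32.90 ✓; |MK| = 70.78 ✓.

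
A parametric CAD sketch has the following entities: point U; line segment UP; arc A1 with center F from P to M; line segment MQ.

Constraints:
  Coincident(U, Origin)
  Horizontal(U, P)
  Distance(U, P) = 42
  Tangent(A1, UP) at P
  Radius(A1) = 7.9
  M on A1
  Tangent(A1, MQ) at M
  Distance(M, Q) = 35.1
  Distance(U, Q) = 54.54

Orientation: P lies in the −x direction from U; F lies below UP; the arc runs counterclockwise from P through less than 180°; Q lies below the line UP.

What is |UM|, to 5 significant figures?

50.396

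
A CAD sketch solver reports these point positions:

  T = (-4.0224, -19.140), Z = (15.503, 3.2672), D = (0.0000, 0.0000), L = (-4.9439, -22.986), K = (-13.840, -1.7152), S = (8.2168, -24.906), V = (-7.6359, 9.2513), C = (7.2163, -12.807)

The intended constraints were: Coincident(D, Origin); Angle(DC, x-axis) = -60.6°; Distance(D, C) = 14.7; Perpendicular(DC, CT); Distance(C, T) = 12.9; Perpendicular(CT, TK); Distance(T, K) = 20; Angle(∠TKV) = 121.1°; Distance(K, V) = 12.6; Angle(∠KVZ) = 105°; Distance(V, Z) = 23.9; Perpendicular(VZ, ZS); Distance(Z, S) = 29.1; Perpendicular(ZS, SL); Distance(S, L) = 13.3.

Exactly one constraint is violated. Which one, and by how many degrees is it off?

Perpendicular(ZS, SL) — off by 6.20°.

D = (0.00, 0.00) ✓; DC at -60.60° ✓; |DC| = 14.70 ✓; ∠(DC, CT) = 90.00° ✓; |CT| = 12.90 ✓; ∠(CT, TK) = 90.00° ✓; |TK| = 20.00 ✓; ∠TKV = 121.1° ✓; |KV| = 12.60 ✓; ∠KVZ = 105.0° ✓; |VZ| = 23.90 ✓; ∠(VZ, ZS) = 90.00° ✓; |ZS| = 29.10 ✓; ∠(ZS, SL) = 83.80° ✗; |SL| = 13.30 ✓.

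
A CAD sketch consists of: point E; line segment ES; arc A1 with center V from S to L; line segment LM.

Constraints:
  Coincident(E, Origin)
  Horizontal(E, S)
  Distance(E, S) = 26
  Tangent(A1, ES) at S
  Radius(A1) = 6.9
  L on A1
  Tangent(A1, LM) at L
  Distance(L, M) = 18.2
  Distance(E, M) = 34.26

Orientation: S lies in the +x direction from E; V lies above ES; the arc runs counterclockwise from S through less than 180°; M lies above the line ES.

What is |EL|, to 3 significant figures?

33.6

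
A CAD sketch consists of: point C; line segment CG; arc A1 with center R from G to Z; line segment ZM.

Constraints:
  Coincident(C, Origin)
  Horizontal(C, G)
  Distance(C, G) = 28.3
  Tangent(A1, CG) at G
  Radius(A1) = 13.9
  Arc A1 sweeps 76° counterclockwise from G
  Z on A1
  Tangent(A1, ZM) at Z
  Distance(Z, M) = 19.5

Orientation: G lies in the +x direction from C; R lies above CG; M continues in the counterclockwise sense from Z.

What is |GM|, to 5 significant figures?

34.629

On A1, G sits at bearing -90° from R; a 76° counterclockwise sweep puts Z at bearing -14°, so Z = R + 13.9·(cos -14°, sin -14°) = (41.787, 10.537). A1 meets ZM tangentially, so RZ is at right angles to ZM, so ZM runs along (−sin -14°, cos -14°); with |ZM| = 19.5, M = (46.505, 29.458). Then |GM| = |M − G| = 34.629.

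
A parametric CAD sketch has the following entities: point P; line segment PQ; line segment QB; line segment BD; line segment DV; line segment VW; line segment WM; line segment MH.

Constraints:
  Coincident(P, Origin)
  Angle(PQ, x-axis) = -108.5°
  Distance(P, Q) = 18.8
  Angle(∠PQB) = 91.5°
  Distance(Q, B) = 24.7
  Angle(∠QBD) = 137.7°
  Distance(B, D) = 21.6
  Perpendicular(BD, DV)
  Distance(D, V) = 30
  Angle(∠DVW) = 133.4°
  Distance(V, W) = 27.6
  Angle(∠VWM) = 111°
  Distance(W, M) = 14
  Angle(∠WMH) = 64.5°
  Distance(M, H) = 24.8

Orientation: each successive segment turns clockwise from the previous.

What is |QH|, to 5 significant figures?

28.576

P is at the origin; PQ runs at -108.5° with length 18.8, so Q = (-5.9653, -17.828). ∠PQB = 91.5° gives QB at 163.00° from the x-axis; with |QB| = 24.7, B = (-29.586, -10.607). ∠QBD = 137.7° gives BD at 120.70° from the x-axis; with |BD| = 21.6, D = (-40.614, 7.9659). BD is perpendicular to DV, so DV runs at 30.700°; with |DV| = 30.0, V = (-14.818, 23.282). ∠DVW = 133.4° gives VW at -15.900° from the x-axis; with |VW| = 27.6, W = (11.726, 15.721). ∠VWM = 111.0° gives WM at -84.900° from the x-axis; with |WM| = 14.0, M = (12.970, 1.7763). ∠WMH = 64.5° gives MH at 159.60° from the x-axis; with |MH| = 24.8, H = (-10.274, 10.421). Then |QH| = |H − Q| = 28.576.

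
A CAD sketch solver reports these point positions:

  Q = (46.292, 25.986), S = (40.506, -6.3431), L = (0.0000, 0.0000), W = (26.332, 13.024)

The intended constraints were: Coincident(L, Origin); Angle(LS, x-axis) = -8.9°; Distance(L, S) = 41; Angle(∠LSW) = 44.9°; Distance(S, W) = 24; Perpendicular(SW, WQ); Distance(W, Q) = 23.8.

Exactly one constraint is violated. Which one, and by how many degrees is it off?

Perpendicular(SW, WQ) — off by 3.20°.

L = (0.00, 0.00) ✓; LS at -8.900° ✓; |LS| = 41.00 ✓; ∠LSW = 44.90° ✓; |SW| = 24.00 ✓; ∠(SW, WQ) = 93.20° ✗; |WQ| = 23.80 ✓.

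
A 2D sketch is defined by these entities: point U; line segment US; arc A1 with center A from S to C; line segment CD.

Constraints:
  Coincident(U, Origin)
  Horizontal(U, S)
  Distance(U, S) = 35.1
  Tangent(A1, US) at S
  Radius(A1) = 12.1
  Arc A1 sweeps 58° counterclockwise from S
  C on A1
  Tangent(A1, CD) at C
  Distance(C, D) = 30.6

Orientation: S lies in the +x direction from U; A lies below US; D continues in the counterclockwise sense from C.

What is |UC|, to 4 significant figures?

25.48

U is at the origin; US is horizontal with |US| = 35.1 and S on the +x side, so S = (35.10, 0.000). The tangent condition forces AS to be normal to US, so A = S + (0, -12.1) = (35.10, -12.10). On A1, S sits at bearing 90° from A; a 58° counterclockwise sweep puts C at bearing 148°, so C = A + 12.1·(cos 148°, sin 148°) = (24.84, -5.688). Then |UC| = |C − U| = 25.48.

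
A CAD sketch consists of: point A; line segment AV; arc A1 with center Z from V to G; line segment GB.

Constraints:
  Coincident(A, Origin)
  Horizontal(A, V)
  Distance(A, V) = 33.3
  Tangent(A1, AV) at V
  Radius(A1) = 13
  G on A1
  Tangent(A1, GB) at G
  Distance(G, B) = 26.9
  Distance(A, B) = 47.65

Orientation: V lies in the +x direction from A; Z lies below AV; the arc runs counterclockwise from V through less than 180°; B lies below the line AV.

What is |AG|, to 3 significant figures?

25.1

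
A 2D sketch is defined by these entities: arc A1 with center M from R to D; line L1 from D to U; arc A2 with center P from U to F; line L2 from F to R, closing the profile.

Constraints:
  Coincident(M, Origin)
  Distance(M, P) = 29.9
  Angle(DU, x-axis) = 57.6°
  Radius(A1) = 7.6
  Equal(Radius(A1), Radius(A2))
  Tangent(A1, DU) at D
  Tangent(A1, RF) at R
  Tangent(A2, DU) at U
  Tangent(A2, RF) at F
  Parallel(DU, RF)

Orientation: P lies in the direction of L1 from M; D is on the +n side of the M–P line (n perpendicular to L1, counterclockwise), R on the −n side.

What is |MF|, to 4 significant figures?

30.85

The slot axis is L1's direction at 57.6°, so u = (cos 57.6°, sin 57.6°) = (0.5358, 0.8443) and n = (−sin 57.6°, cos 57.6°) = (-0.8443, 0.5358). M is at the origin and P lies 29.9 along u from M, so P = 29.9·u = (16.02, 25.25). Tangency of A1 to both parallel lines with radius 7.6 puts D and R at M ± 7.6·n: D = (-6.417, 4.072), R = (6.417, -4.072). Equal radii place U and F the same way about P: U = P + 7.6·n = (9.604, 29.32), F = P − 7.6·n = (22.44, 21.17). Then |MF| = |F − M| = 30.85.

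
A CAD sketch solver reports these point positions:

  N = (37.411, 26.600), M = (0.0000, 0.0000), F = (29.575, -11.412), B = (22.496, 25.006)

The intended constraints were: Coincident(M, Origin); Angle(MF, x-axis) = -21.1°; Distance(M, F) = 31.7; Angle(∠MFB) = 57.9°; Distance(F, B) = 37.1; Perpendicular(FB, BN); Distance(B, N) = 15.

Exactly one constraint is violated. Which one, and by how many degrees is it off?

Perpendicular(FB, BN) — off by 4.90°.

M = (0.00, 0.00) ✓; MF at -21.10° ✓; |MF| = 31.70 ✓; ∠MFB = 57.90° ✓; |FB| = 37.10 ✓; ∠(FB, BN) = 94.90° ✗; |BN| = 15.00 ✓.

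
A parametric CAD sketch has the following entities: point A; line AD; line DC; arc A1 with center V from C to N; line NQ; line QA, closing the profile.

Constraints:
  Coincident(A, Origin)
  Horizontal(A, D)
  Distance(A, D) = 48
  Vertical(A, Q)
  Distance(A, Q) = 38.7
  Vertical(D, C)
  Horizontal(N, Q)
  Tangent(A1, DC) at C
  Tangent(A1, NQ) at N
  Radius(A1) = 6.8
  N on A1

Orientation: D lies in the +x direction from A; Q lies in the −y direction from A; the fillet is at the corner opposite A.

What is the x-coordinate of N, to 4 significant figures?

41.20

A is at the origin; A and D share the same y with |AD| = 48.0 and D on the +x side, so D = (48.00, 0.000). AQ is vertical with |AQ| = 38.7 and Q on the −y side, so Q = (0.000, -38.70). The virtual corner opposite A is at (48.00, -38.70). The tangent condition forces VC to be normal to DC and the tangent condition forces VN to be normal to NQ, with radius 6.8, so the center V sits 6.8 in from both sides at V = (41.20, -31.90). That places the tangent points at C = (48.00, -31.90) on DC and N = (41.20, -38.70) on NQ. So N.x = 41.20.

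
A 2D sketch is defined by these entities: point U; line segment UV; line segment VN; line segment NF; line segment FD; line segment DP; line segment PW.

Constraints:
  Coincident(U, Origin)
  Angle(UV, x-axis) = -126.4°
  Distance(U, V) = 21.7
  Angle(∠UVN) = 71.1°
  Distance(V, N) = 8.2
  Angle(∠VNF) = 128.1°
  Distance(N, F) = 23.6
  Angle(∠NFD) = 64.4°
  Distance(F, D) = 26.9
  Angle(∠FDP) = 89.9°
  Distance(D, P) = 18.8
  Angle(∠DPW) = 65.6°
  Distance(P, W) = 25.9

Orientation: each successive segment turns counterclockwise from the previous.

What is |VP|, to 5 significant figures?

9.6541

∠NFD = 64.4° gives FD at 150.00° from the x-axis; with |FD| = 26.9, D = (-8.8801, 6.8512). ∠FDP = 89.9° gives DP at -119.90° from the x-axis; with |DP| = 18.8, P = (-18.252, -9.4464). Then |VP| = |P − V| = 9.6541.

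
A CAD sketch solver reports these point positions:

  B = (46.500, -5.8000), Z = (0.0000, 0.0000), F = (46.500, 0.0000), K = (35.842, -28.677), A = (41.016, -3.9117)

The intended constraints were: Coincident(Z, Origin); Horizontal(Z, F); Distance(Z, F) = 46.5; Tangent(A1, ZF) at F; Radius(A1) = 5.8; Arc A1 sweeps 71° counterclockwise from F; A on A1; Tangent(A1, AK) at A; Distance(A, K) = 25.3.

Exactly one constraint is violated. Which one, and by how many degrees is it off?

Tangent(A1, AK) at A — off by 7.20°.

Z = (0.00, 0.00) ✓; Z.y = 0.00, F.y = 0.00 ✓; |ZF| = 46.50 ✓; ∠(BF, FZ) = 90.00° ✓; |BF| = 5.800 ✓; bearing(B→A) − bearing(B→F) = 71.00° ✓; |BA| = 5.800 ✓; ∠(BA, AK) = 82.80° ✗; |AK| = 25.30 ✓.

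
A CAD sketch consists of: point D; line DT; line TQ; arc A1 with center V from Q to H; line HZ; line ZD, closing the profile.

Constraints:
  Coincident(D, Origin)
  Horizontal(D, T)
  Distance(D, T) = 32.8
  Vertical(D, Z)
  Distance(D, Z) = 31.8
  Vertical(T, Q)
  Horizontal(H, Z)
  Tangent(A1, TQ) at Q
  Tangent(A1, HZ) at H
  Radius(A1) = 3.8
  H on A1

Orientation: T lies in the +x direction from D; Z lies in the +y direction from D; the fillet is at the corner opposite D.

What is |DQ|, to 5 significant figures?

43.126

D is at the origin; DT is horizontal with |DT| = 32.8 and T on the +x side, so T = (32.800, 0.0000). DZ is vertical with |DZ| = 31.8 and Z on the +y side, so Z = (0.0000, 31.800). The virtual corner opposite D is at (32.800, 31.800). The tangent condition forces VQ to be normal to TQ and tangency of A1 to HZ means the radius VH is perpendicular to HZ, with radius 3.8, so the center V sits 3.8 in from both sides at V = (29.000, 28.000). That places the tangent points at Q = (32.800, 28.000) on TQ and H = (29.000, 31.800) on HZ. Then |DQ| = |Q − D| = 43.126.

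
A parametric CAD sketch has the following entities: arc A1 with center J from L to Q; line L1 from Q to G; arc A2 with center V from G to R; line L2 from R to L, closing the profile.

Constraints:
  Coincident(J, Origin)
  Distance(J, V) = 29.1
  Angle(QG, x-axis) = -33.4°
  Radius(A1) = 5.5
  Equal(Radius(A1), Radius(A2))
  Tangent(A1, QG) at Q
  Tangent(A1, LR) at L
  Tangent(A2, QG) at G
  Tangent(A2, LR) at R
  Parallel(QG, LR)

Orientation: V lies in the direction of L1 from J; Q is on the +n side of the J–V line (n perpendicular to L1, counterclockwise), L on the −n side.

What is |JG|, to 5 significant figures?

29.615

The slot axis is L1's direction at -33.4°, so u = (cos -33.4°, sin -33.4°) = (0.83485, -0.55048) and n = (−sin -33.4°, cos -33.4°) = (0.55048, 0.83485). J is at the origin and V lies 29.1 along u from J, so V = 29.1·u = (24.294, -16.019). Tangency of A1 to both parallel lines with radius 5.5 puts Q and L at J ± 5.5·n: Q = (3.0276, 4.5917), L = (-3.0276, -4.5917). Equal radii place G and R the same way about V: G = V + 5.5·n = (27.322, -11.427), R = V − 5.5·n = (21.266, -20.611). Then |JG| = |G − J| = 29.615.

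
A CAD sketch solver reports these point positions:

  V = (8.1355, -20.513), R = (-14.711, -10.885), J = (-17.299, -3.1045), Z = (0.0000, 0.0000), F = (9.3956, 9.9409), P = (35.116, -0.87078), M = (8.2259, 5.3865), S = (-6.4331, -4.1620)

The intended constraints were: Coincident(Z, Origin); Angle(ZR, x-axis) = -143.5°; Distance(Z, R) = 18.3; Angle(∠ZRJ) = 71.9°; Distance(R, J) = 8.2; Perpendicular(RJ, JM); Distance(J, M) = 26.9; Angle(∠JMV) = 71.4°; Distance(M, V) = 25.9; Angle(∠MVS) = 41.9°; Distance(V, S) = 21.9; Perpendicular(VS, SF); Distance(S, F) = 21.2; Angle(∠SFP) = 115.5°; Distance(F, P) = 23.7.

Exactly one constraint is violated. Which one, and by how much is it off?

Distance(F, P) = 23.7 — off by 4.20.

Z = (0.00, 0.00) ✓; ZR at -143.5° ✓; |ZR| = 18.30 ✓; ∠ZRJ = 71.90° ✓; |RJ| = 8.200 ✓; ∠(RJ, JM) = 90.00° ✓; |JM| = 26.90 ✓; ∠JMV = 71.40° ✓; |MV| = 25.90 ✓; ∠MVS = 41.90° ✓; |VS| = 21.90 ✓; ∠(VS, SF) = 90.00° ✓; |SF| = 21.20 ✓; ∠SFP = 115.5° ✓; |FP| = 27.90 ✗.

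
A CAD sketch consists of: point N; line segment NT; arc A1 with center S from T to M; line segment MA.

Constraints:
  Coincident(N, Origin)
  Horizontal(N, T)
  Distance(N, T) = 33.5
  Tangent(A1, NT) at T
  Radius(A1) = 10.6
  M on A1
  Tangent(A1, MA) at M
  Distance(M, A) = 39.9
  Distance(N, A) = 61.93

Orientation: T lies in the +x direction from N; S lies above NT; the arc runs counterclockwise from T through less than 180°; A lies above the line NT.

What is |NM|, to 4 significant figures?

45.72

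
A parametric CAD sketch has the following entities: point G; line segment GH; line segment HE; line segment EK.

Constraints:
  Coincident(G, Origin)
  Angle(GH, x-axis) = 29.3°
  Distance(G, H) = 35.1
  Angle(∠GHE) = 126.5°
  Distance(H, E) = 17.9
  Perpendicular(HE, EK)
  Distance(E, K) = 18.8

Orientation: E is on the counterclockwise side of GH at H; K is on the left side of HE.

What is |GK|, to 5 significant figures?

39.905

G is at the origin; GH runs at 29.3° with length 35.1, so H = 35.1·(cos 29.3°, sin 29.3°) = (30.610, 17.177). ∠GHE = 126.5°, so HE runs at 29.3° + (180° − 126.5°) = 82.800° from the x-axis; with |HE| = 17.9, E = H + 17.9·(cos 82.800°, sin 82.800°) = (32.853, 34.936). HE ⟂ EK; with |EK| = 18.8 on the left of HE, K = E + 18.8·(-0.99211, 0.12533) = (14.201, 37.292). Then |GK| = |K − G| = 39.905.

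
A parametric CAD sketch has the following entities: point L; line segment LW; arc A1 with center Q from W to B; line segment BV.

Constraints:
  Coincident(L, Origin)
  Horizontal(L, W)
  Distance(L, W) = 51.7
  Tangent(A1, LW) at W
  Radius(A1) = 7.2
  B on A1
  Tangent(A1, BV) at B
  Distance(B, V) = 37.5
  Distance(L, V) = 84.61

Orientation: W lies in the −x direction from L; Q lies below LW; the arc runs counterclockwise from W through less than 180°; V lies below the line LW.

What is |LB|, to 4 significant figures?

58.08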